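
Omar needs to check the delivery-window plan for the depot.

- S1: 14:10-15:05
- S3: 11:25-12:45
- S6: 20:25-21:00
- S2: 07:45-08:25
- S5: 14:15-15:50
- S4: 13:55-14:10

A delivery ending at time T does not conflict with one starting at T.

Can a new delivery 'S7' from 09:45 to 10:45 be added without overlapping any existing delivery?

S2: ends 08:25 at or before S7 starts 09:45 → clear.
S3: starts 11:25 at or after S7 ends 10:45 → clear.
S4: starts 13:55 at or after S7 ends 10:45 → clear.
S1: starts 14:10 at or after S7 ends 10:45 → clear.
S5: starts 14:15 at or after S7 ends 10:45 → clear.
S6: starts 20:25 at or after S7 ends 10:45 → clear.

Yes — the slot is free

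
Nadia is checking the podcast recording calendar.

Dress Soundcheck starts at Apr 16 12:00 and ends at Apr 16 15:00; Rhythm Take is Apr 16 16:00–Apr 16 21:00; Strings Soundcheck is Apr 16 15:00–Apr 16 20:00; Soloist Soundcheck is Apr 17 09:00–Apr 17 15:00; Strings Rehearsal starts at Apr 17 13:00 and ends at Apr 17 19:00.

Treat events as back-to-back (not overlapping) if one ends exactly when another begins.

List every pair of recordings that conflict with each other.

Rhythm Take & Strings Soundcheck, Soloist Soundcheck & Strings Rehearsal

Sorted by start: Dress Soundcheck, Strings Soundcheck, Rhythm Take, Soloist Soundcheck, Strings Rehearsal.
Strings Soundcheck starts exactly when Dress Soundcheck ends (back-to-back, no overlap) — done with Dress Soundcheck.
Rhythm Take starts before Strings Soundcheck ends → Strings Soundcheck and Rhythm Take overlap.
Soloist Soundcheck starts after Strings Soundcheck ends — done with Strings Soundcheck.
Soloist Soundcheck starts after Rhythm Take ends — done with Rhythm Take.
Strings Rehearsal starts before Soloist Soundcheck ends → Soloist Soundcheck and Strings Rehearsal overlap.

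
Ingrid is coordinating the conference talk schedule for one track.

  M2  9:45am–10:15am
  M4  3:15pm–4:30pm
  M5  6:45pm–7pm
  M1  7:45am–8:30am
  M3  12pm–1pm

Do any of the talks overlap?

Two intervals overlap when each starts before the other ends.
Sorted by start: M1, M2, M3, M4, M5.
M2 starts after M1 ends, so nothing later overlaps M1 either.
M3 starts after M2 ends, so nothing later overlaps M2 either.
M4 starts after M3 ends, so nothing later overlaps M3 either.
M5 starts after M4 ends.
Every pair is clear; the schedule has no overlaps.

No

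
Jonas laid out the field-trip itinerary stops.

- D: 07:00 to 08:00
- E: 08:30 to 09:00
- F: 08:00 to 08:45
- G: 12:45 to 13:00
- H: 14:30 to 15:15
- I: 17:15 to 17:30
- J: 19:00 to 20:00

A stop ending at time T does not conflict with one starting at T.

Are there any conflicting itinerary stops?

Yes

Sorted by start: D, F, E, G, H, I, J.
F starts exactly when D ends (back-to-back, no overlap) — done with D.
E starts before F ends → F and E overlap.
That's a conflict, so the schedule is not conflict-free.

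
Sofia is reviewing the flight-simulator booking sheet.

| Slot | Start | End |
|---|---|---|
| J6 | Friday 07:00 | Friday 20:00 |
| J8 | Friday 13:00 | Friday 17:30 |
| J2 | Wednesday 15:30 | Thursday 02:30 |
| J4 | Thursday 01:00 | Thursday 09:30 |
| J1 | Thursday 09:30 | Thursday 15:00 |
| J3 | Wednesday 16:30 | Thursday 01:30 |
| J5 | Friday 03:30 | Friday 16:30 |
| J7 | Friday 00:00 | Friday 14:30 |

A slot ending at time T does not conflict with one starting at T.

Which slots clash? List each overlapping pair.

Sorted by start: J2, J3, J4, J1, J7, J5, J6, J8.
J3 starts before J2 ends → J2 and J3 overlap.
J4 starts before J2 ends → J2 and J4 overlap.
J1 starts after J2 ends, so J2 has no further overlaps.
J4 starts before J3 ends → J3 and J4 overlap.
J1 starts after J3 ends, so J3 has no further overlaps.
J1 starts exactly when J4 ends (back-to-back, no overlap), so J4 has no further overlaps.
J7 starts after J1 ends, so J1 has no further overlaps.
J5 starts before J7 ends → J7 and J5 overlap.
J6 starts before J7 ends → J7 and J6 overlap.
J8 starts before J7 ends → J7 and J8 overlap.
J6 starts before J5 ends → J5 and J6 overlap.
J8 starts before J5 ends → J5 and J8 overlap.
J8 starts before J6 ends → J6 and J8 overlap.

J2 & J3, J2 & J4, J3 & J4, J5 & J6, J5 & J7, J5 & J8, J6 & J7, J6 & J8, J7 & J8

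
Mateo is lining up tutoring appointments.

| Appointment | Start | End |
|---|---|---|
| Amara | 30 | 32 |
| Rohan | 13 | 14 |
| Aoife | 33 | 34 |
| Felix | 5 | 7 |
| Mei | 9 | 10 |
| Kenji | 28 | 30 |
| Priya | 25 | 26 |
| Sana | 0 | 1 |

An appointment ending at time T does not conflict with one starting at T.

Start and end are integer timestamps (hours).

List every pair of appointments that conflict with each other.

none

Sorted by start: Sana, Felix, Mei, Rohan, Priya, Kenji, Amara, Aoife.
Felix starts after Sana ends; Sana is clear from here.
Mei starts after Felix ends; Felix is clear from here.
Rohan starts after Mei ends; Mei is clear from here.
Priya starts after Rohan ends; Rohan is clear from here.
Kenji starts after Priya ends; Priya is clear from here.
Amara starts exactly when Kenji ends (back-to-back, no overlap); Kenji is clear from here.
Aoife starts after Amara ends.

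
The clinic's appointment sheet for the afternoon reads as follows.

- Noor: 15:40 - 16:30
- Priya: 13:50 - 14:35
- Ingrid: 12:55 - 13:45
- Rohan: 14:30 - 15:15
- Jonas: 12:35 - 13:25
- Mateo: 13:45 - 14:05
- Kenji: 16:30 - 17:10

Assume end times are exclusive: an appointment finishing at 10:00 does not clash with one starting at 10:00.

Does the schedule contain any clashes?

Sorted by start: Jonas, Ingrid, Mateo, Priya, Rohan, Noor, Kenji.
Ingrid starts before Jonas ends → Jonas and Ingrid overlap.
That's a conflict, so the schedule is not conflict-free.

Yes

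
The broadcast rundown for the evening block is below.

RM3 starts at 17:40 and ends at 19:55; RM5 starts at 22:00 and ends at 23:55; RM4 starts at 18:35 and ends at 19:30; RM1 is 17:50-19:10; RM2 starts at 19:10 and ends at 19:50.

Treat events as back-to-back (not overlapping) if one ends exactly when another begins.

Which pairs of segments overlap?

Two intervals overlap when each starts before the other ends.
Sorted by start: RM3, RM1, RM4, RM2, RM5.
RM1 starts before RM3 ends → RM3 and RM1 overlap.
RM4 starts before RM3 ends → RM3 and RM4 overlap.
RM2 starts before RM3 ends → RM3 and RM2 overlap.
RM5 starts after RM3 ends.
RM4 starts before RM1 ends → RM1 and RM4 overlap.
RM2 starts exactly when RM1 ends (back-to-back, no overlap), so nothing later overlaps RM1 either.
RM2 starts before RM4 ends → RM4 and RM2 overlap.
RM5 starts after RM4 ends.
RM5 starts after RM2 ends.

RM1 & RM3, RM1 & RM4, RM2 & RM3, RM2 & RM4, RM3 & RM4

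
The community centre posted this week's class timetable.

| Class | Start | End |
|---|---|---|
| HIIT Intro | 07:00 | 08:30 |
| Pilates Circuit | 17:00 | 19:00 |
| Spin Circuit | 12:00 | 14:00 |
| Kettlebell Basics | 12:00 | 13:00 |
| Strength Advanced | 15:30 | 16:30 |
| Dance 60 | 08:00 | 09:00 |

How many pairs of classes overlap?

Sorted by start: HIIT Intro, Dance 60, Kettlebell Basics, Spin Circuit, Strength Advanced, Pilates Circuit.
Dance 60 starts before HIIT Intro ends → HIIT Intro and Dance 60 overlap.
Kettlebell Basics starts after HIIT Intro ends — done with HIIT Intro.
Kettlebell Basics starts after Dance 60 ends — done with Dance 60.
Spin Circuit starts before Kettlebell Basics ends → Kettlebell Basics and Spin Circuit overlap.
Strength Advanced starts after Kettlebell Basics ends — done with Kettlebell Basics.
Strength Advanced starts after Spin Circuit ends — done with Spin Circuit.
Pilates Circuit starts after Strength Advanced ends.
Overlapping pairs: Dance 60 & HIIT Intro, Kettlebell Basics & Spin Circuit — 2 in total.

2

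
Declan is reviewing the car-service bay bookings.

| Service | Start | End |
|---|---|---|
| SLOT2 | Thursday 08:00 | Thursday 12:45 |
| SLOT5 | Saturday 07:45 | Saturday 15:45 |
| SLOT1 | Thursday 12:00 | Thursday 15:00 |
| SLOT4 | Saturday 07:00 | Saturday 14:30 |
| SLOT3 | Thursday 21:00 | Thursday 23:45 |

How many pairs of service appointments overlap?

2

Check each pair: they overlap iff neither finishes before the other starts.
Sorted by start: SLOT2, SLOT1, SLOT3, SLOT4, SLOT5.
SLOT1 starts before SLOT2 ends → SLOT2 and SLOT1 overlap.
SLOT3 starts after SLOT2 ends, so SLOT2 has no further overlaps.
SLOT3 starts after SLOT1 ends, so SLOT1 has no further overlaps.
SLOT4 starts after SLOT3 ends, so SLOT3 has no further overlaps.
SLOT5 starts before SLOT4 ends → SLOT4 and SLOT5 overlap.
Overlapping pairs: SLOT1 & SLOT2, SLOT4 & SLOT5 — 2 in total.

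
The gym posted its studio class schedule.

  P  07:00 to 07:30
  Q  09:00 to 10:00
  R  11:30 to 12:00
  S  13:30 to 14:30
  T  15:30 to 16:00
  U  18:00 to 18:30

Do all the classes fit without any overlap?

Yes

Two intervals overlap when each starts before the other ends.
Sorted by start: P, Q, R, S, T, U.
Q starts after P ends — done with P.
R starts after Q ends — done with Q.
S starts after R ends — done with R.
T starts after S ends — done with S.
U starts after T ends.
Every pair is clear; the schedule has no overlaps.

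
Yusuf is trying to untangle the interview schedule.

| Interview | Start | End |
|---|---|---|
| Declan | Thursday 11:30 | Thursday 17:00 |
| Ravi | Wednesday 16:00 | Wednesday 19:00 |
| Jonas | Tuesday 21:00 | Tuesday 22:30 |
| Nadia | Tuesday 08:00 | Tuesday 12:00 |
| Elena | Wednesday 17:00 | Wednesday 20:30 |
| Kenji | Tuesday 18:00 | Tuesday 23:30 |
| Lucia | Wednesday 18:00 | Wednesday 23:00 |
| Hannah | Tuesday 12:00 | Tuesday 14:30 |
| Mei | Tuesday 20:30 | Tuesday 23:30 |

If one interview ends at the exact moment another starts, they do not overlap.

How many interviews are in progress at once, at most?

3

Walk through starts and ends in time order (an end at T is processed before a start at T):
Tuesday 08:00 start Nadia → 1
Tuesday 12:00 end Nadia → 0
Tuesday 12:00 start Hannah → 1
Tuesday 14:30 end Hannah → 0
Tuesday 18:00 start Kenji → 1
Tuesday 20:30 start Mei → 2
Tuesday 21:00 start Jonas → 3
Tuesday 22:30 end Jonas → 2
Tuesday 23:30 end Kenji → 1
Tuesday 23:30 end Mei → 0
Wednesday 16:00 start Ravi → 1
Wednesday 17:00 start Elena → 2
Wednesday 18:00 start Lucia → 3
Wednesday 19:00 end Ravi → 2
Wednesday 20:30 end Elena → 1
Wednesday 23:00 end Lucia → 0
Thursday 11:30 start Declan → 1
Thursday 17:00 end Declan → 0
Peak is 3, at Tuesday 21:00 (Jonas, Kenji, Mei).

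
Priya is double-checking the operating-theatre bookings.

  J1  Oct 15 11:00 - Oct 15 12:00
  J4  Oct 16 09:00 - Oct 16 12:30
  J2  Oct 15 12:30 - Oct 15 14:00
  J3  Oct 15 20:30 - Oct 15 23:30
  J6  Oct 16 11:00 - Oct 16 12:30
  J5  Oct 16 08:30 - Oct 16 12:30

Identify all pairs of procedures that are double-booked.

Sorted by start: J1, J2, J3, J5, J4, J6.
J2 starts after J1 ends — done with J1.
J3 starts after J2 ends — done with J2.
J5 starts after J3 ends — done with J3.
J4 starts before J5 ends → J5 and J4 overlap.
J6 starts before J5 ends → J5 and J6 overlap.
J6 starts before J4 ends → J4 and J6 overlap.

J4 & J5, J4 & J6, J5 & J6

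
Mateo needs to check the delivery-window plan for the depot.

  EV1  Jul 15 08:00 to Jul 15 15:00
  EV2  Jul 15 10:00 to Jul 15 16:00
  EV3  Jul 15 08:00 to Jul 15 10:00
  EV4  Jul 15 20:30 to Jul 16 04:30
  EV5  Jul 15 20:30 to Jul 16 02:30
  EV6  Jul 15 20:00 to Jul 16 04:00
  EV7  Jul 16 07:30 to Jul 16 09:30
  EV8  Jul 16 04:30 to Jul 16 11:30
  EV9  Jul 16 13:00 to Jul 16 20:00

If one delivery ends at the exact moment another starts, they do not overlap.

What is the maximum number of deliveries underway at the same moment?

3

Sort all start/end points and keep a running count:
Jul 15 08:00 start EV1 → 1
Jul 15 08:00 start EV3 → 2
Jul 15 10:00 end EV3 → 1
Jul 15 10:00 start EV2 → 2
Jul 15 15:00 end EV1 → 1
Jul 15 16:00 end EV2 → 0
Jul 15 20:00 start EV6 → 1
Jul 15 20:30 start EV4 → 2
Jul 15 20:30 start EV5 → 3
Jul 16 02:30 end EV5 → 2
Jul 16 04:00 end EV6 → 1
Jul 16 04:30 end EV4 → 0
Jul 16 04:30 start EV8 → 1
Jul 16 07:30 start EV7 → 2
Jul 16 09:30 end EV7 → 1
Jul 16 11:30 end EV8 → 0
Jul 16 13:00 start EV9 → 1
Jul 16 20:00 end EV9 → 0
Peak is 3, at Jul 15 20:30 (EV4, EV5, EV6).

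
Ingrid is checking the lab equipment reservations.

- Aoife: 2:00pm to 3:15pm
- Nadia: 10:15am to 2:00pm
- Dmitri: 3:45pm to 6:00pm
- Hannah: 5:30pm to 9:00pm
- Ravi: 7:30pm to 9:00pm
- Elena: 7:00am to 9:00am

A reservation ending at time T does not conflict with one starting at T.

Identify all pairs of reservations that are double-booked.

Dmitri & Hannah, Hannah & Ravi

Check each pair: they overlap iff neither finishes before the other starts.
Sorted by start: Elena, Nadia, Aoife, Dmitri, Hannah, Ravi.
Nadia starts after Elena ends — done with Elena.
Aoife starts exactly when Nadia ends (back-to-back, no overlap) — done with Nadia.
Dmitri starts after Aoife ends — done with Aoife.
Hannah starts before Dmitri ends → Dmitri and Hannah overlap.
Ravi starts after Dmitri ends.
Ravi starts before Hannah ends → Hannah and Ravi overlap.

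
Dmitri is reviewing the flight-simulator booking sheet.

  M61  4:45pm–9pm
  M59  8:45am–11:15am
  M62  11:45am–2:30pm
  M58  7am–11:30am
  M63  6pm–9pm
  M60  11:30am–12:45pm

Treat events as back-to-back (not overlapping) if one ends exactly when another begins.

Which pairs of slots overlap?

M58 & M59, M60 & M62, M61 & M63

Two intervals overlap when each starts before the other ends.
Sorted by start: M58, M59, M60, M62, M61, M63.
M59 starts before M58 ends → M58 and M59 overlap.
M60 starts exactly when M58 ends (back-to-back, no overlap) — done with M58.
M60 starts after M59 ends — done with M59.
M62 starts before M60 ends → M60 and M62 overlap.
M61 starts after M60 ends — done with M60.
M61 starts after M62 ends — done with M62.
M63 starts before M61 ends → M61 and M63 overlap.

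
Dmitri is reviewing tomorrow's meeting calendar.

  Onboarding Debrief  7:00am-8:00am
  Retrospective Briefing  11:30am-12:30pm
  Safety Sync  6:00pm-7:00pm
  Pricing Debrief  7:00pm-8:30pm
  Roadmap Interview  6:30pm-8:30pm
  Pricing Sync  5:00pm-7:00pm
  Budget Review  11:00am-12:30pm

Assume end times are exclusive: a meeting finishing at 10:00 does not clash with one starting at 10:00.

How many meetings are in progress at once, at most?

Walk through starts and ends in time order (an end at T is processed before a start at T):
7:00am start Onboarding Debrief → 1
8:00am end Onboarding Debrief → 0
11:00am start Budget Review → 1
11:30am start Retrospective Briefing → 2
12:30pm end Budget Review → 1
12:30pm end Retrospective Briefing → 0
5:00pm start Pricing Sync → 1
6:00pm start Safety Sync → 2
6:30pm start Roadmap Interview → 3
7:00pm end Pricing Sync → 2
7:00pm end Safety Sync → 1
7:00pm start Pricing Debrief → 2
8:30pm end Pricing Debrief → 1
8:30pm end Roadmap Interview → 0
Peak is 3, at 6:30pm (Pricing Sync, Roadmap Interview, Safety Sync).

3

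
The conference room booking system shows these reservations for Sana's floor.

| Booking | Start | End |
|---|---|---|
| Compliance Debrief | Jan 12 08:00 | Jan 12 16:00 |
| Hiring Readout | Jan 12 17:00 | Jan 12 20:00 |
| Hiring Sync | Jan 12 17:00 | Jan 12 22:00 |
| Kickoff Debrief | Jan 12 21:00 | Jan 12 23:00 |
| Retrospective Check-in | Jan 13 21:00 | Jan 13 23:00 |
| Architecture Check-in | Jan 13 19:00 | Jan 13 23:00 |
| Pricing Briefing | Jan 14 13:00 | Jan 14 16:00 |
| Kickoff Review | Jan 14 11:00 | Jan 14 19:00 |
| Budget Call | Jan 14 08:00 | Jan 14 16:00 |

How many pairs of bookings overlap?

6

Two intervals overlap when each starts before the other ends.
Sorted by start: Compliance Debrief, Hiring Readout, Hiring Sync, Kickoff Debrief, Architecture Check-in, Retrospective Check-in, Budget Call, Kickoff Review, Pricing Briefing.
Hiring Readout starts after Compliance Debrief ends, so nothing later overlaps Compliance Debrief either.
Hiring Sync starts before Hiring Readout ends → Hiring Readout and Hiring Sync overlap.
Kickoff Debrief starts after Hiring Readout ends, so nothing later overlaps Hiring Readout either.
Kickoff Debrief starts before Hiring Sync ends → Hiring Sync and Kickoff Debrief overlap.
Architecture Check-in starts after Hiring Sync ends, so nothing later overlaps Hiring Sync either.
Architecture Check-in starts after Kickoff Debrief ends, so nothing later overlaps Kickoff Debrief either.
Retrospective Check-in starts before Architecture Check-in ends → Architecture Check-in and Retrospective Check-in overlap.
Budget Call starts after Architecture Check-in ends, so nothing later overlaps Architecture Check-in either.
Budget Call starts after Retrospective Check-in ends, so nothing later overlaps Retrospective Check-in either.
Kickoff Review starts before Budget Call ends → Budget Call and Kickoff Review overlap.
Pricing Briefing starts before Budget Call ends → Budget Call and Pricing Briefing overlap.
Pricing Briefing starts before Kickoff Review ends → Kickoff Review and Pricing Briefing overlap.
Overlapping pairs: Architecture Check-in & Retrospective Check-in, Budget Call & Kickoff Review, Budget Call & Pricing Briefing, Hiring Readout & Hiring Sync, Hiring Sync & Kickoff Debrief, Kickoff Review & Pricing Briefing — 6 in total.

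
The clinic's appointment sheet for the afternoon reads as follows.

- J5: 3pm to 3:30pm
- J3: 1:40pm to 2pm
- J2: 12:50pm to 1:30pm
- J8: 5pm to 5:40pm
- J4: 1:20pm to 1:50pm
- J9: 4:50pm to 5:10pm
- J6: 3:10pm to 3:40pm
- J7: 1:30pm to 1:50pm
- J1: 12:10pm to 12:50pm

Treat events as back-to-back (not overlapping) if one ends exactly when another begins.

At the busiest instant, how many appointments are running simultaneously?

3

Sort all start/end points and keep a running count:
12:10pm start J1 → 1
12:50pm end J1 → 0
12:50pm start J2 → 1
1:20pm start J4 → 2
1:30pm end J2 → 1
1:30pm start J7 → 2
1:40pm start J3 → 3
1:50pm end J4 → 2
1:50pm end J7 → 1
2pm end J3 → 0
3pm start J5 → 1
3:10pm start J6 → 2
3:30pm end J5 → 1
3:40pm end J6 → 0
4:50pm start J9 → 1
5pm start J8 → 2
5:10pm end J9 → 1
5:40pm end J8 → 0
Peak is 3, at 1:40pm (J3, J4, J7).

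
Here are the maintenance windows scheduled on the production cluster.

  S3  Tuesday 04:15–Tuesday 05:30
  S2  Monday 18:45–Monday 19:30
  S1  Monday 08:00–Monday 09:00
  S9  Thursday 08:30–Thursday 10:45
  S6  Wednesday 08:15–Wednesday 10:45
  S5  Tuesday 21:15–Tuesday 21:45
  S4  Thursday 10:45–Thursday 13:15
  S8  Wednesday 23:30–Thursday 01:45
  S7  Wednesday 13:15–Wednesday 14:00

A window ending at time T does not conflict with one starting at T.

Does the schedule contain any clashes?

No

Sorted by start: S1, S2, S3, S5, S6, S7, S8, S9, S4.
S2 starts after S1 ends; S1 is clear from here.
S3 starts after S2 ends; S2 is clear from here.
S5 starts after S3 ends; S3 is clear from here.
S6 starts after S5 ends; S5 is clear from here.
S7 starts after S6 ends; S6 is clear from here.
S8 starts after S7 ends; S7 is clear from here.
S9 starts after S8 ends; S8 is clear from here.
S4 starts exactly when S9 ends (back-to-back, no overlap).
Every pair is clear; the schedule has no overlaps.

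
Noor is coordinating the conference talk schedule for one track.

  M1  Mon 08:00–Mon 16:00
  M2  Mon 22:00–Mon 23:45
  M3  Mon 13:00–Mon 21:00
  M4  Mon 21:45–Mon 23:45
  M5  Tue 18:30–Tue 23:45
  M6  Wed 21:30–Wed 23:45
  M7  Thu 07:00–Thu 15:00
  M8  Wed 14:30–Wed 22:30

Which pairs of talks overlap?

Sorted by start: M1, M3, M4, M2, M5, M8, M6, M7.
M3 starts before M1 ends → M1 and M3 overlap.
M4 starts after M1 ends; M1 is clear from here.
M4 starts after M3 ends; M3 is clear from here.
M2 starts before M4 ends → M4 and M2 overlap.
M5 starts after M4 ends; M4 is clear from here.
M5 starts after M2 ends; M2 is clear from here.
M8 starts after M5 ends; M5 is clear from here.
M6 starts before M8 ends → M8 and M6 overlap.
M7 starts after M8 ends.
M7 starts after M6 ends.

M1 & M3, M2 & M4, M6 & M8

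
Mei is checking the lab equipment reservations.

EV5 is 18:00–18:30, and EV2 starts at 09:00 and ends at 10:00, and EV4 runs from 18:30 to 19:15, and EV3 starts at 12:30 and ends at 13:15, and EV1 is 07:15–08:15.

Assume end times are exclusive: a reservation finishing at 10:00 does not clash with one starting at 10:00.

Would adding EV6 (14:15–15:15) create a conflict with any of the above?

EV1: ends 08:15 at or before EV6 starts 14:15 → clear.
EV2: ends 10:00 at or before EV6 starts 14:15 → clear.
EV3: ends 13:15 at or before EV6 starts 14:15 → clear.
EV5: starts 18:00 at or after EV6 ends 15:15 → clear.
EV4: starts 18:30 at or after EV6 ends 15:15 → clear.

No — it doesn't clash with anything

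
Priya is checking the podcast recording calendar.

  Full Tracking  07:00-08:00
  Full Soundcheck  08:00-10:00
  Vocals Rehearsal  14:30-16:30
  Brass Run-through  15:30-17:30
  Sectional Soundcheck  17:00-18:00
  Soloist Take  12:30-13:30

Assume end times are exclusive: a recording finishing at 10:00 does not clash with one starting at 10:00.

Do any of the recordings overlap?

Sorted by start: Full Tracking, Full Soundcheck, Soloist Take, Vocals Rehearsal, Brass Run-through, Sectional Soundcheck.
Full Soundcheck starts exactly when Full Tracking ends (back-to-back, no overlap), so Full Tracking has no further overlaps.
Soloist Take starts after Full Soundcheck ends, so Full Soundcheck has no further overlaps.
Vocals Rehearsal starts after Soloist Take ends, so Soloist Take has no further overlaps.
Brass Run-through starts before Vocals Rehearsal ends → Vocals Rehearsal and Brass Run-through overlap.
That's a conflict, so the schedule is not conflict-free.

Yes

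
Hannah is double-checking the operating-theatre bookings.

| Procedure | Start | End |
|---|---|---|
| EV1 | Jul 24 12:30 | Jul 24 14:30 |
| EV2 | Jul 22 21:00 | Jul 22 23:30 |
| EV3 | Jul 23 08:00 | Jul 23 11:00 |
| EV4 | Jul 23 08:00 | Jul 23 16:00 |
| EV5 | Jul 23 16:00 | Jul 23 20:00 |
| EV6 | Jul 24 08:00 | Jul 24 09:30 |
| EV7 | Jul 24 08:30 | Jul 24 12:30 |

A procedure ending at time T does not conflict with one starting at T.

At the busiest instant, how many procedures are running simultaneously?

Sort all start/end points and keep a running count:
Jul 22 21:00 start EV2 → 1
Jul 22 23:30 end EV2 → 0
Jul 23 08:00 start EV3 → 1
Jul 23 08:00 start EV4 → 2
Jul 23 11:00 end EV3 → 1
Jul 23 16:00 end EV4 → 0
Jul 23 16:00 start EV5 → 1
Jul 23 20:00 end EV5 → 0
Jul 24 08:00 start EV6 → 1
Jul 24 08:30 start EV7 → 2
Jul 24 09:30 end EV6 → 1
Jul 24 12:30 end EV7 → 0
Jul 24 12:30 start EV1 → 1
Jul 24 14:30 end EV1 → 0
Peak is 2, at Jul 23 08:00 (EV3, EV4).

2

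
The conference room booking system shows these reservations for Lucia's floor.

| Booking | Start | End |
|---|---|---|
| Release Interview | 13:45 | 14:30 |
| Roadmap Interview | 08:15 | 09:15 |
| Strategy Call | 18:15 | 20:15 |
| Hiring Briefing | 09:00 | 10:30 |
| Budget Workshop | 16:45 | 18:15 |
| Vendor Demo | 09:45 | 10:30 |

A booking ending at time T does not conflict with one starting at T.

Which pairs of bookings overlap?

Sorted by start: Roadmap Interview, Hiring Briefing, Vendor Demo, Release Interview, Budget Workshop, Strategy Call.
Hiring Briefing starts before Roadmap Interview ends → Roadmap Interview and Hiring Briefing overlap.
Vendor Demo starts after Roadmap Interview ends, so nothing later overlaps Roadmap Interview either.
Vendor Demo starts before Hiring Briefing ends → Hiring Briefing and Vendor Demo overlap.
Release Interview starts after Hiring Briefing ends, so nothing later overlaps Hiring Briefing either.
Release Interview starts after Vendor Demo ends, so nothing later overlaps Vendor Demo either.
Budget Workshop starts after Release Interview ends, so nothing later overlaps Release Interview either.
Strategy Call starts exactly when Budget Workshop ends (back-to-back, no overlap).

Hiring Briefing & Roadmap Interview, Hiring Briefing & Vendor Demo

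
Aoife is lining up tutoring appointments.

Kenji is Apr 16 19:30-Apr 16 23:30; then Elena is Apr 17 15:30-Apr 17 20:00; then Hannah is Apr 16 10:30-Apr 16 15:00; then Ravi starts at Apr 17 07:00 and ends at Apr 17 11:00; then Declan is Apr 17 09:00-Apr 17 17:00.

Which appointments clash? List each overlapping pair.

Declan & Elena, Declan & Ravi

Sorted by start: Hannah, Kenji, Ravi, Declan, Elena.
Kenji starts after Hannah ends; Hannah is clear from here.
Ravi starts after Kenji ends; Kenji is clear from here.
Declan starts before Ravi ends → Ravi and Declan overlap.
Elena starts after Ravi ends.
Elena starts before Declan ends → Declan and Elena overlap.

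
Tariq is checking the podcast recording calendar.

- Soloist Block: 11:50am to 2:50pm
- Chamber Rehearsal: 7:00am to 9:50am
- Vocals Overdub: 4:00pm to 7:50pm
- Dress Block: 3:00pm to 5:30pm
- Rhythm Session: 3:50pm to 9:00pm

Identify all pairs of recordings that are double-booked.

Dress Block & Rhythm Session, Dress Block & Vocals Overdub, Rhythm Session & Vocals Overdub

Sorted by start: Chamber Rehearsal, Soloist Block, Dress Block, Rhythm Session, Vocals Overdub.
Soloist Block starts after Chamber Rehearsal ends, so Chamber Rehearsal has no further overlaps.
Dress Block starts after Soloist Block ends, so Soloist Block has no further overlaps.
Rhythm Session starts before Dress Block ends → Dress Block and Rhythm Session overlap.
Vocals Overdub starts before Dress Block ends → Dress Block and Vocals Overdub overlap.
Vocals Overdub starts before Rhythm Session ends → Rhythm Session and Vocals Overdub overlap.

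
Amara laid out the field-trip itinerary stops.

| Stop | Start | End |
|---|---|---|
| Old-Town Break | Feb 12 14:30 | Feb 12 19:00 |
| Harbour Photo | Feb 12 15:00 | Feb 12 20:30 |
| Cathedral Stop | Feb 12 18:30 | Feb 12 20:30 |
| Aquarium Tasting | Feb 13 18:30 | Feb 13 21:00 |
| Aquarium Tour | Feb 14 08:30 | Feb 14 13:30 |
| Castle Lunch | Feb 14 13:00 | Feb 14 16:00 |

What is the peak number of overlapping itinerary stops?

3

Walk through starts and ends in time order (an end at T is processed before a start at T):
Feb 12 14:30 start Old-Town Break → 1
Feb 12 15:00 start Harbour Photo → 2
Feb 12 18:30 start Cathedral Stop → 3
Feb 12 19:00 end Old-Town Break → 2
Feb 12 20:30 end Cathedral Stop → 1
Feb 12 20:30 end Harbour Photo → 0
Feb 13 18:30 start Aquarium Tasting → 1
Feb 13 21:00 end Aquarium Tasting → 0
Feb 14 08:30 start Aquarium Tour → 1
Feb 14 13:00 start Castle Lunch → 2
Feb 14 13:30 end Aquarium Tour → 1
Feb 14 16:00 end Castle Lunch → 0
Peak is 3, at Feb 12 18:30 (Cathedral Stop, Harbour Photo, Old-Town Break).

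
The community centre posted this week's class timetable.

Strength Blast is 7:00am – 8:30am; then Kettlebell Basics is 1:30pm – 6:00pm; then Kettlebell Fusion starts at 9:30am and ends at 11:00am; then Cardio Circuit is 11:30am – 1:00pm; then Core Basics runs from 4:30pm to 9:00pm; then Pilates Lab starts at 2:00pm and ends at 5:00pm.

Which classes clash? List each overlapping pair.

Core Basics & Kettlebell Basics, Core Basics & Pilates Lab, Kettlebell Basics & Pilates Lab

Sorted by start: Strength Blast, Kettlebell Fusion, Cardio Circuit, Kettlebell Basics, Pilates Lab, Core Basics.
Kettlebell Fusion starts after Strength Blast ends — done with Strength Blast.
Cardio Circuit starts after Kettlebell Fusion ends — done with Kettlebell Fusion.
Kettlebell Basics starts after Cardio Circuit ends — done with Cardio Circuit.
Pilates Lab starts before Kettlebell Basics ends → Kettlebell Basics and Pilates Lab overlap.
Core Basics starts before Kettlebell Basics ends → Kettlebell Basics and Core Basics overlap.
Core Basics starts before Pilates Lab ends → Pilates Lab and Core Basics overlap.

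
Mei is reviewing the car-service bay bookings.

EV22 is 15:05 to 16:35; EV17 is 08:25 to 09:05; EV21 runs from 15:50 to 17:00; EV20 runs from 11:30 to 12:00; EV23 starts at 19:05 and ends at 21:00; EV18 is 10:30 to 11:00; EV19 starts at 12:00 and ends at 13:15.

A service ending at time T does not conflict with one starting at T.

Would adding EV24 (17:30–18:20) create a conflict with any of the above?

No — it doesn't clash with anything

EV17: ends 09:05 at or before EV24 starts 17:30 → clear.
EV18: ends 11:00 at or before EV24 starts 17:30 → clear.
EV20: ends 12:00 at or before EV24 starts 17:30 → clear.
EV19: ends 13:15 at or before EV24 starts 17:30 → clear.
EV22: ends 16:35 at or before EV24 starts 17:30 → clear.
EV21: ends 17:00 at or before EV24 starts 17:30 → clear.
EV23: starts 19:05 at or after EV24 ends 18:20 → clear.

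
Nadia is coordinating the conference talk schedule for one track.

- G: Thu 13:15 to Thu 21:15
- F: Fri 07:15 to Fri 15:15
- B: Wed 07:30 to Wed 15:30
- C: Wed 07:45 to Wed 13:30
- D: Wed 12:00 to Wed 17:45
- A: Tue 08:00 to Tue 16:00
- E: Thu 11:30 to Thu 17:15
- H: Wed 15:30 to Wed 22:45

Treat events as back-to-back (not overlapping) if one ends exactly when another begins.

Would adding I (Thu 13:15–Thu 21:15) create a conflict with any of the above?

Yes — it overlaps E, G

A: ends Tue 16:00 at or before I starts Thu 13:15 → clear.
B: ends Wed 15:30 at or before I starts Thu 13:15 → clear.
C: ends Wed 13:30 at or before I starts Thu 13:15 → clear.
D: ends Wed 17:45 at or before I starts Thu 13:15 → clear.
H: ends Wed 22:45 at or before I starts Thu 13:15 → clear.
E: starts Thu 11:30 before I ends Thu 21:15, and ends Thu 17:15 after I starts Thu 13:15 → overlap.
G: starts Thu 13:15 before I ends Thu 21:15, and ends Thu 21:15 after I starts Thu 13:15 → overlap.
F: starts Fri 07:15 at or after I ends Thu 21:15 → clear.
I overlaps E, G.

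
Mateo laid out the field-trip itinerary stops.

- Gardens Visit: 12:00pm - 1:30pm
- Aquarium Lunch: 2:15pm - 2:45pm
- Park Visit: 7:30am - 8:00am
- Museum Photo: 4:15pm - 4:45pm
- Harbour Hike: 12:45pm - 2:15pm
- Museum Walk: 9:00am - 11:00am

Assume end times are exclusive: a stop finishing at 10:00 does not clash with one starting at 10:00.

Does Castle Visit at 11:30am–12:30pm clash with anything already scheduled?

Yes — it overlaps Gardens Visit

Park Visit: ends 8:00am at or before Castle Visit starts 11:30am → clear.
Museum Walk: ends 11:00am at or before Castle Visit starts 11:30am → clear.
Gardens Visit: starts 12:00pm before Castle Visit ends 12:30pm, and ends 1:30pm after Castle Visit starts 11:30am → overlap.
Harbour Hike: starts 12:45pm at or after Castle Visit ends 12:30pm → clear.
Aquarium Lunch: starts 2:15pm at or after Castle Visit ends 12:30pm → clear.
Museum Photo: starts 4:15pm at or after Castle Visit ends 12:30pm → clear.
Castle Visit overlaps Gardens Visit.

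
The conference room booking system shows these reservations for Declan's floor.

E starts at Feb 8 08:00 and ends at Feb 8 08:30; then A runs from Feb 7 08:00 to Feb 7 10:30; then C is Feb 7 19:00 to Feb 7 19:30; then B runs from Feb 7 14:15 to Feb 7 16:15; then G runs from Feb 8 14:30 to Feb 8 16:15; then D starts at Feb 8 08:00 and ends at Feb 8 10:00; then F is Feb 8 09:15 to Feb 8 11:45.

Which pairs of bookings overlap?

D & E, D & F

Check each pair: they overlap iff neither finishes before the other starts.
Sorted by start: A, B, C, D, E, F, G.
B starts after A ends — done with A.
C starts after B ends — done with B.
D starts after C ends — done with C.
E starts before D ends → D and E overlap.
F starts before D ends → D and F overlap.
G starts after D ends.
F starts after E ends — done with E.
G starts after F ends.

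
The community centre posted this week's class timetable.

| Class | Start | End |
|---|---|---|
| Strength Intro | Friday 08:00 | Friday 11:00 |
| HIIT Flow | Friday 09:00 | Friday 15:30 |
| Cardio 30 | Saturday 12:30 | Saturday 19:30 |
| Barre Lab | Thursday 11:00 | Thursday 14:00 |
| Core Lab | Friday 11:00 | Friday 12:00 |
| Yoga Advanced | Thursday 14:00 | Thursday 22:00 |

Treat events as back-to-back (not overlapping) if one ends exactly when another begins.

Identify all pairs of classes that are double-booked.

Core Lab & HIIT Flow, HIIT Flow & Strength Intro

Sorted by start: Barre Lab, Yoga Advanced, Strength Intro, HIIT Flow, Core Lab, Cardio 30.
Yoga Advanced starts exactly when Barre Lab ends (back-to-back, no overlap); Barre Lab is clear from here.
Strength Intro starts after Yoga Advanced ends; Yoga Advanced is clear from here.
HIIT Flow starts before Strength Intro ends → Strength Intro and HIIT Flow overlap.
Core Lab starts exactly when Strength Intro ends (back-to-back, no overlap); Strength Intro is clear from here.
Core Lab starts before HIIT Flow ends → HIIT Flow and Core Lab overlap.
Cardio 30 starts after HIIT Flow ends.
Cardio 30 starts after Core Lab ends.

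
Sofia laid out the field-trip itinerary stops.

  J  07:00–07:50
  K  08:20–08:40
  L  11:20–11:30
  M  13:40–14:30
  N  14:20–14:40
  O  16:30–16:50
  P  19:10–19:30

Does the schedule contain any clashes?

Two intervals overlap when each starts before the other ends.
Sorted by start: J, K, L, M, N, O, P.
K starts after J ends; J is clear from here.
L starts after K ends; K is clear from here.
M starts after L ends; L is clear from here.
N starts before M ends → M and N overlap.
That's a conflict, so the schedule is not conflict-free.

Yes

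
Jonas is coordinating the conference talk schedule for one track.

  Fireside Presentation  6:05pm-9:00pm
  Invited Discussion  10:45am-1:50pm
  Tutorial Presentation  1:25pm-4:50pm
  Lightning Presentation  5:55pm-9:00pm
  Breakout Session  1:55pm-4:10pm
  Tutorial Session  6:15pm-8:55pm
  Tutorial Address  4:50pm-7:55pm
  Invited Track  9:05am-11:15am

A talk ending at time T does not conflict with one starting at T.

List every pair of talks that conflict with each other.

Breakout Session & Tutorial Presentation, Fireside Presentation & Lightning Presentation, Fireside Presentation & Tutorial Address, Fireside Presentation & Tutorial Session, Invited Discussion & Invited Track, Invited Discussion & Tutorial Presentation, Lightning Presentation & Tutorial Address, Lightning Presentation & Tutorial Session, Tutorial Address & Tutorial Session

Sorted by start: Invited Track, Invited Discussion, Tutorial Presentation, Breakout Session, Tutorial Address, Lightning Presentation, Fireside Presentation, Tutorial Session.
Invited Discussion starts before Invited Track ends → Invited Track and Invited Discussion overlap.
Tutorial Presentation starts after Invited Track ends; Invited Track is clear from here.
Tutorial Presentation starts before Invited Discussion ends → Invited Discussion and Tutorial Presentation overlap.
Breakout Session starts after Invited Discussion ends; Invited Discussion is clear from here.
Breakout Session starts before Tutorial Presentation ends → Tutorial Presentation and Breakout Session overlap.
Tutorial Address starts exactly when Tutorial Presentation ends (back-to-back, no overlap); Tutorial Presentation is clear from here.
Tutorial Address starts after Breakout Session ends; Breakout Session is clear from here.
Lightning Presentation starts before Tutorial Address ends → Tutorial Address and Lightning Presentation overlap.
Fireside Presentation starts before Tutorial Address ends → Tutorial Address and Fireside Presentation overlap.
Tutorial Session starts before Tutorial Address ends → Tutorial Address and Tutorial Session overlap.
Fireside Presentation starts before Lightning Presentation ends → Lightning Presentation and Fireside Presentation overlap.
Tutorial Session starts before Lightning Presentation ends → Lightning Presentation and Tutorial Session overlap.
Tutorial Session starts before Fireside Presentation ends → Fireside Presentation and Tutorial Session overlap.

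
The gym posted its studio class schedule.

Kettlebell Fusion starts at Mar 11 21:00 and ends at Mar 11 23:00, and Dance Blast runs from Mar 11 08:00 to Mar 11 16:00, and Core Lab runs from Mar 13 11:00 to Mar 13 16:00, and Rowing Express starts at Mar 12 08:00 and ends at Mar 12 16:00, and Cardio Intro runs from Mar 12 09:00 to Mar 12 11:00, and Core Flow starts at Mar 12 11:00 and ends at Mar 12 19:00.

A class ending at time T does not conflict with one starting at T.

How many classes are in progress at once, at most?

2

Sort all start/end points and keep a running count:
Mar 11 08:00 start Dance Blast → 1
Mar 11 16:00 end Dance Blast → 0
Mar 11 21:00 start Kettlebell Fusion → 1
Mar 11 23:00 end Kettlebell Fusion → 0
Mar 12 08:00 start Rowing Express → 1
Mar 12 09:00 start Cardio Intro → 2
Mar 12 11:00 end Cardio Intro → 1
Mar 12 11:00 start Core Flow → 2
Mar 12 16:00 end Rowing Express → 1
Mar 12 19:00 end Core Flow → 0
Mar 13 11:00 start Core Lab → 1
Mar 13 16:00 end Core Lab → 0
Peak is 2, at Mar 12 09:00 (Cardio Intro, Rowing Express).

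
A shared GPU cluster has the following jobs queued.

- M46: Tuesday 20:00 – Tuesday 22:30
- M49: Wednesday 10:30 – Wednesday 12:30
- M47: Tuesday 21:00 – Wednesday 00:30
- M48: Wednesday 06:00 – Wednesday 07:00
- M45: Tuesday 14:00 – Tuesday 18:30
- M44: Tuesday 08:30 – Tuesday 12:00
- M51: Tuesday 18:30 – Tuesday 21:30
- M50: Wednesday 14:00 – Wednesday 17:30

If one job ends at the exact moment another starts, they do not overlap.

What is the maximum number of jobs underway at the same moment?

3

Sort all start/end points and keep a running count:
Tuesday 08:30 start M44 → 1
Tuesday 12:00 end M44 → 0
Tuesday 14:00 start M45 → 1
Tuesday 18:30 end M45 → 0
Tuesday 18:30 start M51 → 1
Tuesday 20:00 start M46 → 2
Tuesday 21:00 start M47 → 3
Tuesday 21:30 end M51 → 2
Tuesday 22:30 end M46 → 1
Wednesday 00:30 end M47 → 0
Wednesday 06:00 start M48 → 1
Wednesday 07:00 end M48 → 0
Wednesday 10:30 start M49 → 1
Wednesday 12:30 end M49 → 0
Wednesday 14:00 start M50 → 1
Wednesday 17:30 end M50 → 0
Peak is 3, at Tuesday 21:00 (M46, M47, M51).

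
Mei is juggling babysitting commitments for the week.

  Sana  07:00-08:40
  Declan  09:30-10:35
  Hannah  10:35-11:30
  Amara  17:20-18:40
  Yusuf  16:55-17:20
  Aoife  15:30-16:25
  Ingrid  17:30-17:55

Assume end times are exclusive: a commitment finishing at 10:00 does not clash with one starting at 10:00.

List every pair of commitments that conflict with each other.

Amara & Ingrid

Sorted by start: Sana, Declan, Hannah, Aoife, Yusuf, Amara, Ingrid.
Declan starts after Sana ends, so Sana has no further overlaps.
Hannah starts exactly when Declan ends (back-to-back, no overlap), so Declan has no further overlaps.
Aoife starts after Hannah ends, so Hannah has no further overlaps.
Yusuf starts after Aoife ends, so Aoife has no further overlaps.
Amara starts exactly when Yusuf ends (back-to-back, no overlap), so Yusuf has no further overlaps.
Ingrid starts before Amara ends → Amara and Ingrid overlap.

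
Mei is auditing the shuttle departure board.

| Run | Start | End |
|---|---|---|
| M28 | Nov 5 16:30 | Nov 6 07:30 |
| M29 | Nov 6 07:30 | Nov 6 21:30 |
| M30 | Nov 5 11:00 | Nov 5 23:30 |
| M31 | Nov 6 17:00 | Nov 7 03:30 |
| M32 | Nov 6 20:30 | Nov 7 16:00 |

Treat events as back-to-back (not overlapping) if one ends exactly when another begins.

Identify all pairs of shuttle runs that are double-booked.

Two intervals overlap when each starts before the other ends.
Sorted by start: M30, M28, M29, M31, M32.
M28 starts before M30 ends → M30 and M28 overlap.
M29 starts after M30 ends, so nothing later overlaps M30 either.
M29 starts exactly when M28 ends (back-to-back, no overlap), so nothing later overlaps M28 either.
M31 starts before M29 ends → M29 and M31 overlap.
M32 starts before M29 ends → M29 and M32 overlap.
M32 starts before M31 ends → M31 and M32 overlap.

M28 & M30, M29 & M31, M29 & M32, M31 & M32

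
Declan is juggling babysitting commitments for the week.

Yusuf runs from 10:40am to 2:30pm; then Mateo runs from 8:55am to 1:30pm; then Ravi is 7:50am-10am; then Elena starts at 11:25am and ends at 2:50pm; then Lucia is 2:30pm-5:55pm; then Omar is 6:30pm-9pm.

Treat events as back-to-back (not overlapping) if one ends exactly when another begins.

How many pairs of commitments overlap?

5

Sorted by start: Ravi, Mateo, Yusuf, Elena, Lucia, Omar.
Mateo starts before Ravi ends → Ravi and Mateo overlap.
Yusuf starts after Ravi ends, so Ravi has no further overlaps.
Yusuf starts before Mateo ends → Mateo and Yusuf overlap.
Elena starts before Mateo ends → Mateo and Elena overlap.
Lucia starts after Mateo ends, so Mateo has no further overlaps.
Elena starts before Yusuf ends → Yusuf and Elena overlap.
Lucia starts exactly when Yusuf ends (back-to-back, no overlap), so Yusuf has no further overlaps.
Lucia starts before Elena ends → Elena and Lucia overlap.
Omar starts after Elena ends.
Omar starts after Lucia ends.
Overlapping pairs: Elena & Lucia, Elena & Mateo, Elena & Yusuf, Mateo & Ravi, Mateo & Yusuf — 5 in total.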